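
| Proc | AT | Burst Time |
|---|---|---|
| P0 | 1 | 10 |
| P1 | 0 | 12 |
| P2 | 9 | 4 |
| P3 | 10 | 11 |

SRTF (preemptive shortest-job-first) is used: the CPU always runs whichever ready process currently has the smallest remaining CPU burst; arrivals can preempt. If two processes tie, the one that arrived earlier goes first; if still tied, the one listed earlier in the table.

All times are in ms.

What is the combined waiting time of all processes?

Timeline: | P1 0-1 | P0 1-11 | P2 11-15 | P1 15-26 | P3 26-37 |
Completion: P0=11  P1=26  P2=15  P3=37
Turnaround (C−A): P0=10  P1=26  P2=6  P3=27
Waiting = turnaround − burst: P0=0, P1=14, P2=2, P3=16
Total waiting = 0 + 14 + 2 + 16 = 32

32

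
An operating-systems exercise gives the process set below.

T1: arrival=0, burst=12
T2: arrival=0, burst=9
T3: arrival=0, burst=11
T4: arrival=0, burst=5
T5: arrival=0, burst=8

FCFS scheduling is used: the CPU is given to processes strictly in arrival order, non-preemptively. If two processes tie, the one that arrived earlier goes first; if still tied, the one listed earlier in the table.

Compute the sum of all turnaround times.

147

Gantt: | T1 0-12 | T2 12-21 | T3 21-32 | T4 32-37 | T5 37-45 |
Completion: T1=12  T2=21  T3=32  T4=37  T5=45
Turnaround = completion − arrival: T1=12, T2=21, T3=32, T4=37, T5=45
Total turnaround = 12 + 21 + 32 + 37 + 45 = 147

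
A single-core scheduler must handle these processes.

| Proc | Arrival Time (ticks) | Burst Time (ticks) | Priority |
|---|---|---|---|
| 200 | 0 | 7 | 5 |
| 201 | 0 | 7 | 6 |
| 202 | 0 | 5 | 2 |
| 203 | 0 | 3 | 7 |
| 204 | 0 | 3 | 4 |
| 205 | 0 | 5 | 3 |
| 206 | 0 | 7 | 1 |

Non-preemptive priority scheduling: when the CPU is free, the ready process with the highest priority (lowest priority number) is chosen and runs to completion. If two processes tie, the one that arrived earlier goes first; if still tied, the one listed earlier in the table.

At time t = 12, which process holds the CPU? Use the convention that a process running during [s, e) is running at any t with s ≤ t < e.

205

Schedule: | 206 0-7 | 202 7-12 | 205 12-17 | 204 17-20 | 200 20-27 | 201 27-34 | 203 34-37 |
Completion: 200=27  201=34  202=12  203=37  204=20  205=17  206=7
Turnaround (C−A): 200=27  201=34  202=12  203=37  204=20  205=17  206=7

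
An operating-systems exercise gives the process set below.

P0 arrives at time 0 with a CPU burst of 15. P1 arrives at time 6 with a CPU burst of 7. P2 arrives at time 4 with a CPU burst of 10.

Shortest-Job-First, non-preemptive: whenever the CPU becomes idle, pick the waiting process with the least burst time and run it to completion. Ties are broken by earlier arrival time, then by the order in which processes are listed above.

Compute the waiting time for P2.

18

Timeline: | P0 0-15 | P1 15-22 | P2 22-32 |
Completion: P0=15  P1=22  P2=32
Turnaround (C−A): P0=15  P1=16  P2=28
Waiting(P2) = turnaround − burst = 28 − 10 = 18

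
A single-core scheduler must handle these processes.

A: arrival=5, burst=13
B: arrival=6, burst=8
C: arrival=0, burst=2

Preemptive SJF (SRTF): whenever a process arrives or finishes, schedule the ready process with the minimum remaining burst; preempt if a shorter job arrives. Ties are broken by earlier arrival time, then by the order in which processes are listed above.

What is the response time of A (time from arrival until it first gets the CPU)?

Timeline: | C 0-2 | idle 2-5 | A 5-6 | B 6-14 | A 14-26 |
Completion: A=26  B=14  C=2
Turnaround (C−A): A=21  B=8  C=2
Response(A) = first start − arrival = 5 − 5 = 0

0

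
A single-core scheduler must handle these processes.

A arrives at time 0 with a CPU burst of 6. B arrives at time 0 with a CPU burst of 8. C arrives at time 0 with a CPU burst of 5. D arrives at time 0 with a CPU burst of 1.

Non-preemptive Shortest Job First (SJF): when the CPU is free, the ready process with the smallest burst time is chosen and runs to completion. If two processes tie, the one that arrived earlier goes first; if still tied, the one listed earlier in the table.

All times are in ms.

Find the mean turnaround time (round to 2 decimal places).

Gantt: | D 0-1 | C 1-6 | A 6-12 | B 12-20 |
Completion: A=12  B=20  C=6  D=1
Turnaround times: A=12, B=20, C=6, D=1
Average turnaround = (12+20+6+1) / 4 = 39/4 = 9.75

9.75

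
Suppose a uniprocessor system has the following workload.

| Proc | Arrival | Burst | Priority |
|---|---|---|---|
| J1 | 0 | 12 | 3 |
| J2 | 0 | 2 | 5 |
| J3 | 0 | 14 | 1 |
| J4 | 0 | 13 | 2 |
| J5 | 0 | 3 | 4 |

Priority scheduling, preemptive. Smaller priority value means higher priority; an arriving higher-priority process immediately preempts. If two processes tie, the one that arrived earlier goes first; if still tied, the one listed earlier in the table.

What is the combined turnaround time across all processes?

166

Schedule: | J3 0-14 | J4 14-27 | J1 27-39 | J5 39-42 | J2 42-44 |
Completion: J1=39  J2=44  J3=14  J4=27  J5=42
Turnaround (C−A): J1=39  J2=44  J3=14  J4=27  J5=42
Turnaround = completion − arrival: J1=39, J2=44, J3=14, J4=27, J5=42
Total turnaround = 39 + 44 + 14 + 27 + 42 = 166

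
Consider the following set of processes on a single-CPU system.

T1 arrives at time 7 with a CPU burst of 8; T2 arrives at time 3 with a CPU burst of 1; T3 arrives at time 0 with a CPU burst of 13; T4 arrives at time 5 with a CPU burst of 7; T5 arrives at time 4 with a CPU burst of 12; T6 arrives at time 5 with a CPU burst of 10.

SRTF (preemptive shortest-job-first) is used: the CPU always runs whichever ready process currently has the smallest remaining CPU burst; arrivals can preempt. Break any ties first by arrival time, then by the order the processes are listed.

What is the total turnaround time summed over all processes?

131

Timeline: | T3 0-3 | T2 3-4 | T3 4-5 | T4 5-12 | T1 12-20 | T3 20-29 | T6 29-39 | T5 39-51 |
Completion: T1=20  T2=4  T3=29  T4=12  T5=51  T6=39
Turnaround = completion − arrival: T1=13, T2=1, T3=29, T4=7, T5=47, T6=34
Total turnaround = 13 + 1 + 29 + 7 + 47 + 34 = 131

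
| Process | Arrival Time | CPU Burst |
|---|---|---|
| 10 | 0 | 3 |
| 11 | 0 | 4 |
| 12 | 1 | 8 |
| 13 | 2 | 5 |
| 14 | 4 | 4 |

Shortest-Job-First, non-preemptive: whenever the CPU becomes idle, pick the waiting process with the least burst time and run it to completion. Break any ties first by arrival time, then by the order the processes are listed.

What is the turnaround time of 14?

7

Timeline: | 10 0-3 | 11 3-7 | 14 7-11 | 13 11-16 | 12 16-24 |
Completion: 10=3  11=7  12=24  13=16  14=11
Turnaround (C−A): 10=3  11=7  12=23  13=14  14=7
Turnaround(14) = completion − arrival = 11 − 4 = 7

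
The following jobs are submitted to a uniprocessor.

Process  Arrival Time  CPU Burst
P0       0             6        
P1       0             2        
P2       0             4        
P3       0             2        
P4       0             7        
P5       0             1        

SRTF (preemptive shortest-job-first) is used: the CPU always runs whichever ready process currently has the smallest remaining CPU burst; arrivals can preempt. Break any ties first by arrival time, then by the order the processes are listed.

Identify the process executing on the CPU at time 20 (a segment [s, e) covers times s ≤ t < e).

P4

Schedule: | P5 0-1 | P1 1-3 | P3 3-5 | P2 5-9 | P0 9-15 | P4 15-22 |
Completion: P0=15  P1=3  P2=9  P3=5  P4=22  P5=1
Turnaround (C−A): P0=15  P1=3  P2=9  P3=5  P4=22  P5=1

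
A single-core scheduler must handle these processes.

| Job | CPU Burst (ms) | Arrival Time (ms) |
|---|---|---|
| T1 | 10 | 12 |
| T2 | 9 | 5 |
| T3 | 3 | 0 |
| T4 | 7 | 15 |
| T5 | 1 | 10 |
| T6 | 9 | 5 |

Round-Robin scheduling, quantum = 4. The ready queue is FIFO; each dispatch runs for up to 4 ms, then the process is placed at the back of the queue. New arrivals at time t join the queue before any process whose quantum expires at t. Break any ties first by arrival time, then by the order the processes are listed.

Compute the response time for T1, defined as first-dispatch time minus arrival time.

6

Schedule: | T3 0-3 | idle 3-5 | T2 5-9 | T6 9-13 | T2 13-17 | T5 17-18 | T1 18-22 | T6 22-26 | T4 26-30 | T2 30-31 | T1 31-35 | T6 35-36 | T4 36-39 | T1 39-41 |
Completion: T1=41  T2=31  T3=3  T4=39  T5=18  T6=36
Response(T1) = first start − arrival = 18 − 12 = 6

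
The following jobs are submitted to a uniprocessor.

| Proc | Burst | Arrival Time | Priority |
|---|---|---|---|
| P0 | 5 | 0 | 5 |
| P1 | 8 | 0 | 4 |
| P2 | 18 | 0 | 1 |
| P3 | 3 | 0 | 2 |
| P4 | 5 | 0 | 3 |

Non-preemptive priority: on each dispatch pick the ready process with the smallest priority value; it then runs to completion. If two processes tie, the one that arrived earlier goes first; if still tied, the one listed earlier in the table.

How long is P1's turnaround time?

Schedule: | P2 0-18 | P3 18-21 | P4 21-26 | P1 26-34 | P0 34-39 |
Completion: P0=39  P1=34  P2=18  P3=21  P4=26
Turnaround(P1) = completion − arrival = 34 − 0 = 34

34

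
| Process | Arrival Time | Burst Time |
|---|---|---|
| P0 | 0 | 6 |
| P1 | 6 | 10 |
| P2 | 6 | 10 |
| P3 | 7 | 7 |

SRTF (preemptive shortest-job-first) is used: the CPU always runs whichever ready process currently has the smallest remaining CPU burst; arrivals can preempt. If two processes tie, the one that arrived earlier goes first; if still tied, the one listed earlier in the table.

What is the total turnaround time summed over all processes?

57

Schedule: | P0 0-6 | P1 6-7 | P3 7-14 | P1 14-23 | P2 23-33 |
Completion: P0=6  P1=23  P2=33  P3=14
Turnaround (C−A): P0=6  P1=17  P2=27  P3=7
Turnaround = completion − arrival: P0=6, P1=17, P2=27, P3=7
Total turnaround = 6 + 17 + 27 + 7 = 57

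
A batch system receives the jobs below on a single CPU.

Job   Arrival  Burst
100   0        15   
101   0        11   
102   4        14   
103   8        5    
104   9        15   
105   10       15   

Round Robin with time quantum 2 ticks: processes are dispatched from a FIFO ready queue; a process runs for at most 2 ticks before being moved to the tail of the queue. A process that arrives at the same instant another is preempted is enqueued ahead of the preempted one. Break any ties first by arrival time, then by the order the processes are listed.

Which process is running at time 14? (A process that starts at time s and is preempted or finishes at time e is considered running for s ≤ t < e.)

Schedule: | 100 0-2 | 101 2-4 | 100 4-6 | 102 6-8 | 101 8-10 | 100 10-12 | 103 12-14 | 102 14-16 | 104 16-18 | 105 18-20 | 101 20-22 | 100 22-24 | 103 24-26 | 102 26-28 | 104 28-30 | 105 30-32 | 101 32-34 | 100 34-36 | 103 36-37 | 102 37-39 | 104 39-41 | 105 41-43 | 101 43-45 | 100 45-47 | 102 47-49 | 104 49-51 | 105 51-53 | 101 53-54 | 100 54-56 | 102 56-58 | 104 58-60 | 105 60-62 | 100 62-63 | 102 63-65 | 104 65-67 | 105 67-69 | 104 69-71 | 105 71-73 | 104 73-74 | 105 74-75 |
Completion: 100=63  101=54  102=65  103=37  104=74  105=75
Turnaround (C−A): 100=63  101=54  102=61  103=29  104=65  105=65

102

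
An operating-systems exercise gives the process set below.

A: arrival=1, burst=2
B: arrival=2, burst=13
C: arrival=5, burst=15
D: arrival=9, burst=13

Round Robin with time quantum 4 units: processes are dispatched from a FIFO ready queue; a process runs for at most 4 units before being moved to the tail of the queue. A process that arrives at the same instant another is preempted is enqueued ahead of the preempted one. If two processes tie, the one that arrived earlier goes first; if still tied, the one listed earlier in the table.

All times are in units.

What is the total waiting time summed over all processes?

Gantt: | idle 0-1 | A 1-3 | B 3-7 | C 7-11 | B 11-15 | D 15-19 | C 19-23 | B 23-27 | D 27-31 | C 31-35 | B 35-36 | D 36-40 | C 40-43 | D 43-44 |
Completion: A=3  B=36  C=43  D=44
Turnaround (C−A): A=2  B=34  C=38  D=35
Waiting = turnaround − burst: A=0, B=21, C=23, D=22
Total waiting = 0 + 21 + 23 + 22 = 66

66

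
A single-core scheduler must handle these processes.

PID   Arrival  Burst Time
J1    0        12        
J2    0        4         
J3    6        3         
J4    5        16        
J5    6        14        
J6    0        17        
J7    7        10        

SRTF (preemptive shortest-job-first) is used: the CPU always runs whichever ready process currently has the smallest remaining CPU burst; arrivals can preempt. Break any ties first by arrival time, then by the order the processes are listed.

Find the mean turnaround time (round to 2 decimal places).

30.71

Gantt: | J2 0-4 | J1 4-6 | J3 6-9 | J1 9-19 | J7 19-29 | J5 29-43 | J4 43-59 | J6 59-76 |
Completion: J1=19  J2=4  J3=9  J4=59  J5=43  J6=76  J7=29
Turnaround (C−A): J1=19  J2=4  J3=3  J4=54  J5=37  J6=76  J7=22
Turnaround times: J1=19, J2=4, J3=3, J4=54, J5=37, J6=76, J7=22
Average turnaround = (19+4+3+54+37+76+22) / 7 = 215/7 = 30.71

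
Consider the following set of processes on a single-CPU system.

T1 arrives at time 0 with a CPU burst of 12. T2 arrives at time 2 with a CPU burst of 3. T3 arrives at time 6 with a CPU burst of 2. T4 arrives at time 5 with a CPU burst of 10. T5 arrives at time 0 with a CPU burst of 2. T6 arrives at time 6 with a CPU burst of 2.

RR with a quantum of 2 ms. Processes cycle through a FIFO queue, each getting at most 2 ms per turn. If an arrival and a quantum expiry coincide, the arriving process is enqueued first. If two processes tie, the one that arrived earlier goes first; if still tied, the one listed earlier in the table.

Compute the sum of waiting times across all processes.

Schedule: | T1 0-2 | T5 2-4 | T2 4-6 | T1 6-8 | T4 8-10 | T3 10-12 | T6 12-14 | T2 14-15 | T1 15-17 | T4 17-19 | T1 19-21 | T4 21-23 | T1 23-25 | T4 25-27 | T1 27-29 | T4 29-31 |
Completion: T1=29  T2=15  T3=12  T4=31  T5=4  T6=14
Turnaround (C−A): T1=29  T2=13  T3=6  T4=26  T5=4  T6=8
Waiting = turnaround − burst: T1=17, T2=10, T3=4, T4=16, T5=2, T6=6
Total waiting = 17 + 10 + 4 + 16 + 2 + 6 = 55

55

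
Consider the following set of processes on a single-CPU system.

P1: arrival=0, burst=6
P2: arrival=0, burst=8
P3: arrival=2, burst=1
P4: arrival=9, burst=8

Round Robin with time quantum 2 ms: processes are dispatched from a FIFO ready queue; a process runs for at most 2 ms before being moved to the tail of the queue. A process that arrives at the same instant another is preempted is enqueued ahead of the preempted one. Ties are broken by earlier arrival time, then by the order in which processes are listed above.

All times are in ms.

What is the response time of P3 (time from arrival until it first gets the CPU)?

2

Timeline: | P1 0-2 | P2 2-4 | P3 4-5 | P1 5-7 | P2 7-9 | P1 9-11 | P4 11-13 | P2 13-15 | P4 15-17 | P2 17-19 | P4 19-23 |
Completion: P1=11  P2=19  P3=5  P4=23
Response(P3) = first start − arrival = 4 − 2 = 2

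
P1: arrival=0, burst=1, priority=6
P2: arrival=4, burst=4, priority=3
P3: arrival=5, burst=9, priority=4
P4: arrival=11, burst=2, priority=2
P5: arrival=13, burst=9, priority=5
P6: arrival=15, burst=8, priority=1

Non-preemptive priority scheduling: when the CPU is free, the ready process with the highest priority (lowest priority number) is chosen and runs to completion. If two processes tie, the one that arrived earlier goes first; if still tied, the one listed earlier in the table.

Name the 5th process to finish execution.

P4

Gantt: | P1 0-1 | idle 1-4 | P2 4-8 | P3 8-17 | P6 17-25 | P4 25-27 | P5 27-36 |
Completion: P1=1  P2=8  P3=17  P4=27  P5=36  P6=25
Turnaround (C−A): P1=1  P2=4  P3=12  P4=16  P5=23  P6=10
Finish order: P1 → P2 → P3 → P6 → P4 → P5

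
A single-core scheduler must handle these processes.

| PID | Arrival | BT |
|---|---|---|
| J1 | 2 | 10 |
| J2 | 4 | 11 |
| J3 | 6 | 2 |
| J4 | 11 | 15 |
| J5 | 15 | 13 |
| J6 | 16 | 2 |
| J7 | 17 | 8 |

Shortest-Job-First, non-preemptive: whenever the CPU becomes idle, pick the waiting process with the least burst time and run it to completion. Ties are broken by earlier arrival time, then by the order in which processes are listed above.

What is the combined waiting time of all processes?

Gantt: | idle 0-2 | J1 2-12 | J3 12-14 | J2 14-25 | J6 25-27 | J7 27-35 | J5 35-48 | J4 48-63 |
Completion: J1=12  J2=25  J3=14  J4=63  J5=48  J6=27  J7=35
Turnaround (C−A): J1=10  J2=21  J3=8  J4=52  J5=33  J6=11  J7=18
Waiting = turnaround − burst: J1=0, J2=10, J3=6, J4=37, J5=20, J6=9, J7=10
Total waiting = 0 + 10 + 6 + 37 + 20 + 9 + 10 = 92

92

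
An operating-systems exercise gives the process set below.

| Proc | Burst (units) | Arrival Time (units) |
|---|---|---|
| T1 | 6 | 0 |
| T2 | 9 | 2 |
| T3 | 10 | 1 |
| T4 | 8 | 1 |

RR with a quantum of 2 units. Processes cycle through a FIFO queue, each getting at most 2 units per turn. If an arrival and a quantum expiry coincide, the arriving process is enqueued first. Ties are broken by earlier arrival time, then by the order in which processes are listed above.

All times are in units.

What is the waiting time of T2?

Schedule: | T1 0-2 | T3 2-4 | T4 4-6 | T2 6-8 | T1 8-10 | T3 10-12 | T4 12-14 | T2 14-16 | T1 16-18 | T3 18-20 | T4 20-22 | T2 22-24 | T3 24-26 | T4 26-28 | T2 28-30 | T3 30-32 | T2 32-33 |
Completion: T1=18  T2=33  T3=32  T4=28
Turnaround (C−A): T1=18  T2=31  T3=31  T4=27
Waiting(T2) = turnaround − burst = 31 − 9 = 22

22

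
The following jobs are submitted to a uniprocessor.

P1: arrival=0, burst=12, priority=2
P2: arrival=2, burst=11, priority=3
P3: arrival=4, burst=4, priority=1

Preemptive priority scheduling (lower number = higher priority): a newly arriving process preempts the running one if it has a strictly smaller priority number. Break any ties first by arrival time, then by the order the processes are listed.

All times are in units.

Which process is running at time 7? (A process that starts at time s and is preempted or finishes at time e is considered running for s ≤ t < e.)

Timeline: | P1 0-4 | P3 4-8 | P1 8-16 | P2 16-27 |
Completion: P1=16  P2=27  P3=8

P3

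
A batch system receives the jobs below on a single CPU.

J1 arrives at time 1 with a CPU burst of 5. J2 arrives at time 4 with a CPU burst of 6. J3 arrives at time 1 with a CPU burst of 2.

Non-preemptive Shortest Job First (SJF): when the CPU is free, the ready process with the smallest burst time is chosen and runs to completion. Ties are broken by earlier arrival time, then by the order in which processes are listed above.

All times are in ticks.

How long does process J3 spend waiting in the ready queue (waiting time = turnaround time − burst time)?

Timeline: | idle 0-1 | J3 1-3 | J1 3-8 | J2 8-14 |
Completion: J1=8  J2=14  J3=3
Turnaround (C−A): J1=7  J2=10  J3=2
Waiting(J3) = turnaround − burst = 2 − 2 = 0

0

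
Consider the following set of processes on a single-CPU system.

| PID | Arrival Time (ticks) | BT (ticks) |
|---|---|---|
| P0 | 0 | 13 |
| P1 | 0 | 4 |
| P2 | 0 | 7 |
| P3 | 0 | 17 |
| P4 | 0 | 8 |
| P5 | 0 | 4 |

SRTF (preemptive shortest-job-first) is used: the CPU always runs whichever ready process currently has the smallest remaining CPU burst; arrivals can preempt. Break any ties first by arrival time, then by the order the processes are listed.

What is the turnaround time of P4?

Gantt: | P1 0-4 | P5 4-8 | P2 8-15 | P4 15-23 | P0 23-36 | P3 36-53 |
Completion: P0=36  P1=4  P2=15  P3=53  P4=23  P5=8
Turnaround (C−A): P0=36  P1=4  P2=15  P3=53  P4=23  P5=8
Turnaround(P4) = completion − arrival = 23 − 0 = 23

23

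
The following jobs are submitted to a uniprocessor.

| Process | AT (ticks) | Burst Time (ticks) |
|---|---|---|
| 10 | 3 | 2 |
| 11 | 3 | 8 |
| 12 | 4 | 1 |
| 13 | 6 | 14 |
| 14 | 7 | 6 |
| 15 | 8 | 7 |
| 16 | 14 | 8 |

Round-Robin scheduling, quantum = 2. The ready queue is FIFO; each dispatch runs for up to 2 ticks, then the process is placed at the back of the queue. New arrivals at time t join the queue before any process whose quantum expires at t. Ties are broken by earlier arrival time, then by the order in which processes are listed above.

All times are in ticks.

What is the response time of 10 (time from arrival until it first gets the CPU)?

Timeline: | idle 0-3 | 10 3-5 | 11 5-7 | 12 7-8 | 13 8-10 | 14 10-12 | 11 12-14 | 15 14-16 | 13 16-18 | 14 18-20 | 16 20-22 | 11 22-24 | 15 24-26 | 13 26-28 | 14 28-30 | 16 30-32 | 11 32-34 | 15 34-36 | 13 36-38 | 16 38-40 | 15 40-41 | 13 41-43 | 16 43-45 | 13 45-49 |
Completion: 10=5  11=34  12=8  13=49  14=30  15=41  16=45
Turnaround (C−A): 10=2  11=31  12=4  13=43  14=23  15=33  16=31
Response(10) = first start − arrival = 3 − 3 = 0

0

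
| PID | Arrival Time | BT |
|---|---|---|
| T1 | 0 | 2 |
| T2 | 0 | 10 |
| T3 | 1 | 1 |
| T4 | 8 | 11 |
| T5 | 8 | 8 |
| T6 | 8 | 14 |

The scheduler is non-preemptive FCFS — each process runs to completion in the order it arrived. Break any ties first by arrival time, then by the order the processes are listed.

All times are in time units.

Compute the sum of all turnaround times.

Schedule: | T1 0-2 | T2 2-12 | T3 12-13 | T4 13-24 | T5 24-32 | T6 32-46 |
Completion: T1=2  T2=12  T3=13  T4=24  T5=32  T6=46
Turnaround = completion − arrival: T1=2, T2=12, T3=12, T4=16, T5=24, T6=38
Total turnaround = 2 + 12 + 12 + 16 + 24 + 38 = 104

104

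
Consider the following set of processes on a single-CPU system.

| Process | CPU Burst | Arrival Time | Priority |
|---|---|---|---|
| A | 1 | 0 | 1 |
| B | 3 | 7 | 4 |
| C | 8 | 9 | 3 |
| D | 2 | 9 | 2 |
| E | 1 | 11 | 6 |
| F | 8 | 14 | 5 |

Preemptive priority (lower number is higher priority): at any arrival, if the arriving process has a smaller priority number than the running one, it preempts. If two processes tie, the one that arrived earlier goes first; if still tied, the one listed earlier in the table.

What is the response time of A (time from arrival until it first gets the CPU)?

Gantt: | A 0-1 | idle 1-7 | B 7-9 | D 9-11 | C 11-19 | B 19-20 | F 20-28 | E 28-29 |
Completion: A=1  B=20  C=19  D=11  E=29  F=28
Response(A) = first start − arrival = 0 − 0 = 0

0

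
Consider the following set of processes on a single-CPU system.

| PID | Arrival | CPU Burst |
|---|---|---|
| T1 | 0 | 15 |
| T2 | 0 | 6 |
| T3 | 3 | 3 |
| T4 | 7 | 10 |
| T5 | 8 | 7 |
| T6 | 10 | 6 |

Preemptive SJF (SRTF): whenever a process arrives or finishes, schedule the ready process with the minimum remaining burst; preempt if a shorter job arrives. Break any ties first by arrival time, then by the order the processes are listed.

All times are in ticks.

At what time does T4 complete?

Timeline: | T2 0-6 | T3 6-9 | T5 9-16 | T6 16-22 | T4 22-32 | T1 32-47 |
Completion: T1=47  T2=6  T3=9  T4=32  T5=16  T6=22
Turnaround (C−A): T1=47  T2=6  T3=6  T4=25  T5=8  T6=12

32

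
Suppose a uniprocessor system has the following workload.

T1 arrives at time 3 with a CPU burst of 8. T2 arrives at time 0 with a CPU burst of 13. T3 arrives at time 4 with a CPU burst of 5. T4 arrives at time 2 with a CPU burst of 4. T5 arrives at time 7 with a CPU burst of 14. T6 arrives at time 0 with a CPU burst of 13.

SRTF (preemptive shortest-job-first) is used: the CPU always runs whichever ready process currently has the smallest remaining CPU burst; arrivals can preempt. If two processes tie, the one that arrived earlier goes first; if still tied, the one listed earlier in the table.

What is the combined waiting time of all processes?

Schedule: | T2 0-2 | T4 2-6 | T3 6-11 | T1 11-19 | T2 19-30 | T6 30-43 | T5 43-57 |
Completion: T1=19  T2=30  T3=11  T4=6  T5=57  T6=43
Turnaround (C−A): T1=16  T2=30  T3=7  T4=4  T5=50  T6=43
Waiting = turnaround − burst: T1=8, T2=17, T3=2, T4=0, T5=36, T6=30
Total waiting = 8 + 17 + 2 + 0 + 36 + 30 = 93

93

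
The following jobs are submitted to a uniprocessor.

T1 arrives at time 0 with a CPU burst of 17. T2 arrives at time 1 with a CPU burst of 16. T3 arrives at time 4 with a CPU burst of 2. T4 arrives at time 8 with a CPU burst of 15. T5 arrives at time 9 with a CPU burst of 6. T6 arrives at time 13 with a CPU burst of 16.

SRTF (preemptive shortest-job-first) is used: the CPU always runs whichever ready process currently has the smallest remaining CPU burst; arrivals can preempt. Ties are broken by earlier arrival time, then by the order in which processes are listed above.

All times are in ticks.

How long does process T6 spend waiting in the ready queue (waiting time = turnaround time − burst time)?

Gantt: | T1 0-4 | T3 4-6 | T1 6-9 | T5 9-15 | T1 15-25 | T4 25-40 | T2 40-56 | T6 56-72 |
Completion: T1=25  T2=56  T3=6  T4=40  T5=15  T6=72
Turnaround (C−A): T1=25  T2=55  T3=2  T4=32  T5=6  T6=59
Waiting(T6) = turnaround − burst = 59 − 16 = 43

43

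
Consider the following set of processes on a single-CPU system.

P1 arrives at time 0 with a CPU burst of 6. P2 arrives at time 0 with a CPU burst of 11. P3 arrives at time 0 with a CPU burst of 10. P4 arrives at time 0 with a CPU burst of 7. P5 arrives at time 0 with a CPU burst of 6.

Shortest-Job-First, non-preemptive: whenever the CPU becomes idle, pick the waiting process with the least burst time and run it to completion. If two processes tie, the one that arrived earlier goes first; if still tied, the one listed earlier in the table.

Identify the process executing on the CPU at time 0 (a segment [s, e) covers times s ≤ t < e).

P1

Schedule: | P1 0-6 | P5 6-12 | P4 12-19 | P3 19-29 | P2 29-40 |
Completion: P1=6  P2=40  P3=29  P4=19  P5=12
Turnaround (C−A): P1=6  P2=40  P3=29  P4=19  P5=12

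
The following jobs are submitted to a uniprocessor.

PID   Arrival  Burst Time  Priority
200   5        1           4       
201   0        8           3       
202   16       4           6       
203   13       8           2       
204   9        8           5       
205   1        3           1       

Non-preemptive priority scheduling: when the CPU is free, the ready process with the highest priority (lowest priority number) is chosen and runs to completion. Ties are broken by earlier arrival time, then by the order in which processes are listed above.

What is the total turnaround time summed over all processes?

67

Gantt: | 201 0-8 | 205 8-11 | 200 11-12 | 204 12-20 | 203 20-28 | 202 28-32 |
Completion: 200=12  201=8  202=32  203=28  204=20  205=11
Turnaround (C−A): 200=7  201=8  202=16  203=15  204=11  205=10
Turnaround = completion − arrival: 200=7, 201=8, 202=16, 203=15, 204=11, 205=10
Total turnaround = 7 + 8 + 16 + 15 + 11 + 10 = 67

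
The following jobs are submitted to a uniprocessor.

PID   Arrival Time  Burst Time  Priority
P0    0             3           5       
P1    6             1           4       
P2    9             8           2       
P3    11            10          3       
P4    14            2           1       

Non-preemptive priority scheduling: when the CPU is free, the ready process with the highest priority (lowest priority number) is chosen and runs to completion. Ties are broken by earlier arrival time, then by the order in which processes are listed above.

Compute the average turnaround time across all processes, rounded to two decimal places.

Schedule: | P0 0-3 | idle 3-6 | P1 6-7 | idle 7-9 | P2 9-17 | P4 17-19 | P3 19-29 |
Completion: P0=3  P1=7  P2=17  P3=29  P4=19
Turnaround (C−A): P0=3  P1=1  P2=8  P3=18  P4=5
Turnaround times: P0=3, P1=1, P2=8, P3=18, P4=5
Average turnaround = (3+1+8+18+5) / 5 = 35/5 = 7.00

7.00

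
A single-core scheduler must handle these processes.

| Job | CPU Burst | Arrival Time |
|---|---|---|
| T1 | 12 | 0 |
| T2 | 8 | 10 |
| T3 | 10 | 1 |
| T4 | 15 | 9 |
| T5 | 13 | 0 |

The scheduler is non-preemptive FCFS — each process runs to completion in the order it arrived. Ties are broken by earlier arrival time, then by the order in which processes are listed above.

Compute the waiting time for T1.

Timeline: | T1 0-12 | T5 12-25 | T3 25-35 | T4 35-50 | T2 50-58 |
Completion: T1=12  T2=58  T3=35  T4=50  T5=25
Turnaround (C−A): T1=12  T2=48  T3=34  T4=41  T5=25
Waiting(T1) = turnaround − burst = 12 − 12 = 0

0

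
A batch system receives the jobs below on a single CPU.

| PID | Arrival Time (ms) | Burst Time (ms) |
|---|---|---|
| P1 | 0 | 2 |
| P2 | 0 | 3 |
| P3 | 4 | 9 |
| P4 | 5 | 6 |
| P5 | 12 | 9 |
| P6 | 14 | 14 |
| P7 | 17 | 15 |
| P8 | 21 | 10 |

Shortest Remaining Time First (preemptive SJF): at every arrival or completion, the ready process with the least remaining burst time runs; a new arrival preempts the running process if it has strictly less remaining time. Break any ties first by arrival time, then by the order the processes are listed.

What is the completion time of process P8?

Timeline: | P1 0-2 | P2 2-5 | P4 5-11 | P3 11-20 | P5 20-29 | P8 29-39 | P6 39-53 | P7 53-68 |
Completion: P1=2  P2=5  P3=20  P4=11  P5=29  P6=53  P7=68  P8=39
Turnaround (C−A): P1=2  P2=5  P3=16  P4=6  P5=17  P6=39  P7=51  P8=18

39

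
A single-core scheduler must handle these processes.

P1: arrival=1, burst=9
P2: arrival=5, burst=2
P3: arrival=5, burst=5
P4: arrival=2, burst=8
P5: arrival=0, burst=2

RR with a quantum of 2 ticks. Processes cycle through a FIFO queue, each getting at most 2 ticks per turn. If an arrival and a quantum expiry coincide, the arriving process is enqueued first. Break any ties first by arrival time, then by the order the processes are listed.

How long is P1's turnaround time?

25

Gantt: | P5 0-2 | P1 2-4 | P4 4-6 | P1 6-8 | P2 8-10 | P3 10-12 | P4 12-14 | P1 14-16 | P3 16-18 | P4 18-20 | P1 20-22 | P3 22-23 | P4 23-25 | P1 25-26 |
Completion: P1=26  P2=10  P3=23  P4=25  P5=2
Turnaround (C−A): P1=25  P2=5  P3=18  P4=23  P5=2
Turnaround(P1) = completion − arrival = 26 − 1 = 25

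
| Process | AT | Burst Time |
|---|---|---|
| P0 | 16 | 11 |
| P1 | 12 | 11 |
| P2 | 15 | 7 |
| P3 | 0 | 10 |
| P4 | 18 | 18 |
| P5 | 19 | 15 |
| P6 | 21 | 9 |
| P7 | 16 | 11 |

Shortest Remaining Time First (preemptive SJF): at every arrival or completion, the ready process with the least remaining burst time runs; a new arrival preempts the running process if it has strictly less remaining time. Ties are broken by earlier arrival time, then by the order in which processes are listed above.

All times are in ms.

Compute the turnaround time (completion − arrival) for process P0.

Timeline: | P3 0-10 | idle 10-12 | P1 12-15 | P2 15-22 | P1 22-30 | P6 30-39 | P0 39-50 | P7 50-61 | P5 61-76 | P4 76-94 |
Completion: P0=50  P1=30  P2=22  P3=10  P4=94  P5=76  P6=39  P7=61
Turnaround (C−A): P0=34  P1=18  P2=7  P3=10  P4=76  P5=57  P6=18  P7=45
Turnaround(P0) = completion − arrival = 50 − 16 = 34

34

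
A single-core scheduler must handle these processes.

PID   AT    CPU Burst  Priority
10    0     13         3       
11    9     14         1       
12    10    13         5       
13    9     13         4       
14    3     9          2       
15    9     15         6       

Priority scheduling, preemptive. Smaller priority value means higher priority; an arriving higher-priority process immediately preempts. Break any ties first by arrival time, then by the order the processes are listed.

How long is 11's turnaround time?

14

Gantt: | 10 0-3 | 14 3-9 | 11 9-23 | 14 23-26 | 10 26-36 | 13 36-49 | 12 49-62 | 15 62-77 |
Completion: 10=36  11=23  12=62  13=49  14=26  15=77
Turnaround (C−A): 10=36  11=14  12=52  13=40  14=23  15=68
Turnaround(11) = completion − arrival = 23 − 9 = 14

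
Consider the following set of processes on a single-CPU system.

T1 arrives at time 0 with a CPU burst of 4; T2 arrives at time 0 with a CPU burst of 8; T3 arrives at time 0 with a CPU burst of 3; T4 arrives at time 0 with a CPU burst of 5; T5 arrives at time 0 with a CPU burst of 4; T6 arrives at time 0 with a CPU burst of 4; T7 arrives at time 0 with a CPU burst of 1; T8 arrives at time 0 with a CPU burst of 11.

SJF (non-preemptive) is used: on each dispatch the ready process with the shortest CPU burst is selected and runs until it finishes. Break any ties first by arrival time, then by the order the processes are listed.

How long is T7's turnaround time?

1

Timeline: | T7 0-1 | T3 1-4 | T1 4-8 | T5 8-12 | T6 12-16 | T4 16-21 | T2 21-29 | T8 29-40 |
Completion: T1=8  T2=29  T3=4  T4=21  T5=12  T6=16  T7=1  T8=40
Turnaround (C−A): T1=8  T2=29  T3=4  T4=21  T5=12  T6=16  T7=1  T8=40
Turnaround(T7) = completion − arrival = 1 − 0 = 1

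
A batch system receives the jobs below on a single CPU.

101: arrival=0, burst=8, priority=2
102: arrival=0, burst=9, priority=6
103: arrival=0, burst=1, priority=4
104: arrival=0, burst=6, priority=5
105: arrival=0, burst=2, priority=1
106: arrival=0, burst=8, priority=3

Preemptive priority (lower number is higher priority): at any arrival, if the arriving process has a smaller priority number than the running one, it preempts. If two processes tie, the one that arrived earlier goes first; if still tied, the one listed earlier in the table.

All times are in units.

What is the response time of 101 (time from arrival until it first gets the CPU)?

2

Gantt: | 105 0-2 | 101 2-10 | 106 10-18 | 103 18-19 | 104 19-25 | 102 25-34 |
Completion: 101=10  102=34  103=19  104=25  105=2  106=18
Turnaround (C−A): 101=10  102=34  103=19  104=25  105=2  106=18
Response(101) = first start − arrival = 2 − 0 = 2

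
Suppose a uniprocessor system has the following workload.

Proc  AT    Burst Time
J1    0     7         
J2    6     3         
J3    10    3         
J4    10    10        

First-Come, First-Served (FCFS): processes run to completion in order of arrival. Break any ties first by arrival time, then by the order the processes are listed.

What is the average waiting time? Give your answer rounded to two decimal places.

1.00

Timeline: | J1 0-7 | J2 7-10 | J3 10-13 | J4 13-23 |
Completion: J1=7  J2=10  J3=13  J4=23
Turnaround (C−A): J1=7  J2=4  J3=3  J4=13
Waiting times: J1=0, J2=1, J3=0, J4=3
Average waiting = (0+1+0+3) / 4 = 4/4 = 1.00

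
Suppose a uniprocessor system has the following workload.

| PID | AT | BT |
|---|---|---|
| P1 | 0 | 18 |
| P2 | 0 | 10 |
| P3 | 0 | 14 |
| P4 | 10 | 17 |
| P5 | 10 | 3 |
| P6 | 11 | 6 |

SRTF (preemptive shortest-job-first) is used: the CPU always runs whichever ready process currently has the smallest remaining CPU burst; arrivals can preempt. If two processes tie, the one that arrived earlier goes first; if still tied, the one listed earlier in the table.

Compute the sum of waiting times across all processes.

Timeline: | P2 0-10 | P5 10-13 | P6 13-19 | P3 19-33 | P4 33-50 | P1 50-68 |
Completion: P1=68  P2=10  P3=33  P4=50  P5=13  P6=19
Waiting = turnaround − burst: P1=50, P2=0, P3=19, P4=23, P5=0, P6=2
Total waiting = 50 + 0 + 19 + 23 + 0 + 2 = 94

94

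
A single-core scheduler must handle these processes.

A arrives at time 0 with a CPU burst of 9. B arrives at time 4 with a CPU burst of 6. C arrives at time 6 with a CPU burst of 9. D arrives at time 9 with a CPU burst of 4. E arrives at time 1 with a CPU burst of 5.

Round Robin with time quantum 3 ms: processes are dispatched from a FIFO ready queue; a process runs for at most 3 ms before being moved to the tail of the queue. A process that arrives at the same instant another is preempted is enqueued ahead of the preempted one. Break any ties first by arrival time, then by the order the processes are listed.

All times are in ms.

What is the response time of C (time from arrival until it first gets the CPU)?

Timeline: | A 0-3 | E 3-6 | A 6-9 | B 9-12 | C 12-15 | E 15-17 | D 17-20 | A 20-23 | B 23-26 | C 26-29 | D 29-30 | C 30-33 |
Completion: A=23  B=26  C=33  D=30  E=17
Turnaround (C−A): A=23  B=22  C=27  D=21  E=16
Response(C) = first start − arrival = 12 − 6 = 6

6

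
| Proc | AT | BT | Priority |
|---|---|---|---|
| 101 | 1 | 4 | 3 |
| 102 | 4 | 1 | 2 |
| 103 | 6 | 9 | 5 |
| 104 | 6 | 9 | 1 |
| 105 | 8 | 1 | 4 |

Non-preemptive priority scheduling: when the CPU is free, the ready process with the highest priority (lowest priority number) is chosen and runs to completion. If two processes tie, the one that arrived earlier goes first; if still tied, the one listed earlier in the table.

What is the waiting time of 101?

Gantt: | idle 0-1 | 101 1-5 | 102 5-6 | 104 6-15 | 105 15-16 | 103 16-25 |
Completion: 101=5  102=6  103=25  104=15  105=16
Turnaround (C−A): 101=4  102=2  103=19  104=9  105=8
Waiting(101) = turnaround − burst = 4 − 4 = 0

0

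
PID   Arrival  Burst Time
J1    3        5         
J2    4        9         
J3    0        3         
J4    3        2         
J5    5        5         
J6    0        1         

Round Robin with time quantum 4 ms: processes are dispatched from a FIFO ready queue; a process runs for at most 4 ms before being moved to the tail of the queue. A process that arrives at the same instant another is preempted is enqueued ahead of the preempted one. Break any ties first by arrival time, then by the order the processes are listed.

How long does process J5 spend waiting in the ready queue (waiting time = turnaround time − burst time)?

Schedule: | J3 0-3 | J6 3-4 | J1 4-8 | J4 8-10 | J2 10-14 | J5 14-18 | J1 18-19 | J2 19-23 | J5 23-24 | J2 24-25 |
Completion: J1=19  J2=25  J3=3  J4=10  J5=24  J6=4
Waiting(J5) = turnaround − burst = 19 − 5 = 14

14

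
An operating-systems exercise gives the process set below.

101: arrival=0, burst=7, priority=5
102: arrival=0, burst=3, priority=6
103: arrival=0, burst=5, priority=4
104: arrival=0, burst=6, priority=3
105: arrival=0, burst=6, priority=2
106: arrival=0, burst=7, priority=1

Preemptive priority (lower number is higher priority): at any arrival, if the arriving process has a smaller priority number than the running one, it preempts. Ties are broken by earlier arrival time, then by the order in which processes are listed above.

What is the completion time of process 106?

Gantt: | 106 0-7 | 105 7-13 | 104 13-19 | 103 19-24 | 101 24-31 | 102 31-34 |
Completion: 101=31  102=34  103=24  104=19  105=13  106=7
Turnaround (C−A): 101=31  102=34  103=24  104=19  105=13  106=7

7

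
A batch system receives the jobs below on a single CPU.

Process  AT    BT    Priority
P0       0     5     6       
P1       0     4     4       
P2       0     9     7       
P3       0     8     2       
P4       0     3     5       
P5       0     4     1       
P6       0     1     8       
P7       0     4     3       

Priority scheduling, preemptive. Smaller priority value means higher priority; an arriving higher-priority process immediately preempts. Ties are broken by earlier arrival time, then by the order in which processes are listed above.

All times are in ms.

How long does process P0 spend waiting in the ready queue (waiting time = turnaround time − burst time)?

Timeline: | P5 0-4 | P3 4-12 | P7 12-16 | P1 16-20 | P4 20-23 | P0 23-28 | P2 28-37 | P6 37-38 |
Completion: P0=28  P1=20  P2=37  P3=12  P4=23  P5=4  P6=38  P7=16
Turnaround (C−A): P0=28  P1=20  P2=37  P3=12  P4=23  P5=4  P6=38  P7=16
Waiting(P0) = turnaround − burst = 28 − 5 = 23

23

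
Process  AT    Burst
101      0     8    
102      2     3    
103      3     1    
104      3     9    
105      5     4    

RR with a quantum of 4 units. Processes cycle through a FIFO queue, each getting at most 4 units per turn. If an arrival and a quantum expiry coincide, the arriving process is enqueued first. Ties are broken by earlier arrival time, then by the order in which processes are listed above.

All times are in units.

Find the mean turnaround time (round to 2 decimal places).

12.60

Gantt: | 101 0-4 | 102 4-7 | 103 7-8 | 104 8-12 | 101 12-16 | 105 16-20 | 104 20-25 |
Completion: 101=16  102=7  103=8  104=25  105=20
Turnaround (C−A): 101=16  102=5  103=5  104=22  105=15
Turnaround times: 101=16, 102=5, 103=5, 104=22, 105=15
Average turnaround = (16+5+5+22+15) / 5 = 63/5 = 12.60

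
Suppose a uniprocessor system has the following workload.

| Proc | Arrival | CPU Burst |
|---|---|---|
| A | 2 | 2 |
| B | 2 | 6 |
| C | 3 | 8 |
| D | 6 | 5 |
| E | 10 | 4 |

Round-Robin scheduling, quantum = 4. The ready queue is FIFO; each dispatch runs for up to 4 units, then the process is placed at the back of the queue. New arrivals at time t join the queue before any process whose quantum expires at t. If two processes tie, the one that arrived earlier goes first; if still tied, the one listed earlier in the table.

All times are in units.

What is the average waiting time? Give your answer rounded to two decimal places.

Schedule: | idle 0-2 | A 2-4 | B 4-8 | C 8-12 | D 12-16 | B 16-18 | E 18-22 | C 22-26 | D 26-27 |
Completion: A=4  B=18  C=26  D=27  E=22
Waiting times: A=0, B=10, C=15, D=16, E=8
Average waiting = (0+10+15+16+8) / 5 = 49/5 = 9.80

9.80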